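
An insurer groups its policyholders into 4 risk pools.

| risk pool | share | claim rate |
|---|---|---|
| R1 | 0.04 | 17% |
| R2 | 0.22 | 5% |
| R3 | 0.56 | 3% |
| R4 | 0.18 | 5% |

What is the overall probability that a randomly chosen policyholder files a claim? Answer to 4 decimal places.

0.0436

Using total probability over the partition,
P(C) = P(C|R1)·P(R1) + P(C|R2)·P(R2) + P(C|R3)·P(R3) + P(C|R4)·P(R4)
      = 0.17·0.04 + 0.05·0.22 + 0.03·0.56 + 0.05·0.18
      = 0.0068 + 0.011 + 0.0168 + 0.009 = 0.0436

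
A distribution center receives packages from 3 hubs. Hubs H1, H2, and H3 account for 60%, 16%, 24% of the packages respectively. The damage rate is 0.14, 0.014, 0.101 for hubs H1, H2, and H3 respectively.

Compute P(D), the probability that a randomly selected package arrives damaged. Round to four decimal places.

By the law of total probability,
P(D) = P(D|H1)·P(H1) + P(D|H2)·P(H2) + P(D|H3)·P(H3)
      = 0.14·0.6 + 0.014·0.16 + 0.101·0.24
      = 0.084 + 0.00224 + 0.02424 = 0.11048

P(D) ≈ 0.1105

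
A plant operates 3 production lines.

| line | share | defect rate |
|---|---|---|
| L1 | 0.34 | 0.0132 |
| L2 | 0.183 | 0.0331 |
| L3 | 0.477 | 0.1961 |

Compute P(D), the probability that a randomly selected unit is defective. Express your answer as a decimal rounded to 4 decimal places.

P(D) = P(D|L1)·P(L1) + P(D|L2)·P(L2) + P(D|L3)·P(L3)
      = 0.0132·0.34 + 0.0331·0.183 + 0.1961·0.477
      = 0.004488 + 0.0060573 + 0.0935397 = 0.104085

0.1041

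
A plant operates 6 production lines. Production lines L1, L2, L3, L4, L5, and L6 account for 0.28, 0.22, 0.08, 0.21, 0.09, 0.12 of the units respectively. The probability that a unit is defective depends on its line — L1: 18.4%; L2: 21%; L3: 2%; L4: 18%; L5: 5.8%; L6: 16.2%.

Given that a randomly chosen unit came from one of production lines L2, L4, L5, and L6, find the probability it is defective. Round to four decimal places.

0.1698

Let S = {L2, L4, L5, L6}.
P(S) = 0.22 + 0.21 + 0.09 + 0.12 = 0.64.
P(D ∩ S) = 0.21·0.22 + 0.18·0.21 + 0.058·0.09 + 0.162·0.12 = 0.0462 + 0.0378 + 0.00522 + 0.01944 = 0.10866.
P(D | S) = 0.10866 / 0.64 = 0.169781…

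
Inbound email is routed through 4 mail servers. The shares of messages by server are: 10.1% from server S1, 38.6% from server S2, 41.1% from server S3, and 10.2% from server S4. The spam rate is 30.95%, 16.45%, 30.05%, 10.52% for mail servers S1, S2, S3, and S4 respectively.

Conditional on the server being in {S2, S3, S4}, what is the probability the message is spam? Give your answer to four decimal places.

0.2199

Let J = {S2, S3, S4}.
P(J) = 0.386 + 0.411 + 0.102 = 0.899.
P(S ∩ J) = 0.1645·0.386 + 0.3005·0.411 + 0.1052·0.102 = 0.063497 + 0.1235055 + 0.0107304 = 0.1977329.
P(S | J) = 0.1977329 / 0.899 = 0.219948…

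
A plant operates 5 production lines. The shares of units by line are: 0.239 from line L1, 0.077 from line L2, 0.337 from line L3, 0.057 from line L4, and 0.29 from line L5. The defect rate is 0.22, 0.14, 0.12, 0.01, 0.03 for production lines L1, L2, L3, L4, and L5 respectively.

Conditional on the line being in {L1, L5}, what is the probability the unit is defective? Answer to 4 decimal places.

P(D|S) ≈ 0.1158

Let S = {L1, L5}.
P(S) = 0.239 + 0.29 = 0.529.
P(D ∩ S) = 0.22·0.239 + 0.03·0.29 = 0.05258 + 0.0087 = 0.06128.
P(D | S) = 0.06128 / 0.529 = 0.115841…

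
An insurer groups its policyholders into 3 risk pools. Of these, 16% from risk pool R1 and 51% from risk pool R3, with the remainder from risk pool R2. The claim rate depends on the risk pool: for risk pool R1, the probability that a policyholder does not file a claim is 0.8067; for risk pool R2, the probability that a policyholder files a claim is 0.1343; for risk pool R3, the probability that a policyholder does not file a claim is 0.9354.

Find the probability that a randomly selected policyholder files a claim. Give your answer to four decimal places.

P(C) ≈ 0.1082

P(R2) = 1 − (0.16 + 0.51) = 0.33.
P(C|R1) = 1 − 0.8067 = 0.1933.
P(C|R3) = 1 − 0.9354 = 0.0646.
P(C) = P(C|R1)·P(R1) + P(C|R2)·P(R2) + P(C|R3)·P(R3)
      = 0.1933·0.16 + 0.1343·0.33 + 0.0646·0.51
      = 0.030928 + 0.044319 + 0.032946 = 0.108193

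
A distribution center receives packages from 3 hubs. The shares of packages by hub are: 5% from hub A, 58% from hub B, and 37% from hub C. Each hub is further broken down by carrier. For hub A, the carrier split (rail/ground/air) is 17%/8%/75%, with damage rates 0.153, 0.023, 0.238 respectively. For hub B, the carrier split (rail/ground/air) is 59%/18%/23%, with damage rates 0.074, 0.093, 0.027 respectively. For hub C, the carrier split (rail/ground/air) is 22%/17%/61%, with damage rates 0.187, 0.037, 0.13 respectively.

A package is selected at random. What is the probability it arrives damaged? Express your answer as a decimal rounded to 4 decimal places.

P(D|A) = 0.17·0.153 + 0.08·0.023 + 0.75·0.238 = 0.02601 + 0.00184 + 0.1785 = 0.20635
P(D|B) = 0.59·0.074 + 0.18·0.093 + 0.23·0.027 = 0.04366 + 0.01674 + 0.00621 = 0.06661
P(D|C) = 0.22·0.187 + 0.17·0.037 + 0.61·0.13 = 0.04114 + 0.00629 + 0.0793 = 0.12673
By total probability over the outer partition,
P(D) = 0.05·0.20635 + 0.58·0.06661 + 0.37·0.12673
      = 0.0103175 + 0.0386338 + 0.0468901 = 0.0958414

0.0958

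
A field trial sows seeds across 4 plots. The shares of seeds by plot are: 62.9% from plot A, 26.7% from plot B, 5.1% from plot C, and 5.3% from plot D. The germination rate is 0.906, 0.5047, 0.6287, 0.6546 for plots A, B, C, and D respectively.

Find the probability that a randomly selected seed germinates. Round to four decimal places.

P(G) = P(G|A)·P(A) + P(G|B)·P(B) + P(G|C)·P(C) + P(G|D)·P(D)
      = 0.906·0.629 + 0.5047·0.267 + 0.6287·0.051 + 0.6546·0.053
      = 0.569874 + 0.1347549 + 0.0320637 + 0.0346938 = 0.7713864

0.7714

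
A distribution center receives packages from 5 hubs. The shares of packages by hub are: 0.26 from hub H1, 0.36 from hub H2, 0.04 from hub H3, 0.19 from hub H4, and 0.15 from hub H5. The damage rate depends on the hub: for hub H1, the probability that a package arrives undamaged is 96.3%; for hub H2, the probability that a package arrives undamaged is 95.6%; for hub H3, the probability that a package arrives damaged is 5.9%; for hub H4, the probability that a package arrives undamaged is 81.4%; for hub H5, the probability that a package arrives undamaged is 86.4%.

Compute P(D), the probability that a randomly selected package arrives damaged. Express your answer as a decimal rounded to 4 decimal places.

0.0836

P(D|H1) = 1 − 0.963 = 0.037.
P(D|H2) = 1 − 0.956 = 0.044.
P(D|H4) = 1 − 0.814 = 0.186.
P(D|H5) = 1 − 0.864 = 0.136.
P(D) = P(D|H1)·P(H1) + P(D|H2)·P(H2) + P(D|H3)·P(H3) + P(D|H4)·P(H4) + P(D|H5)·P(H5)
      = 0.037·0.26 + 0.044·0.36 + 0.059·0.04 + 0.186·0.19 + 0.136·0.15
      = 0.00962 + 0.01584 + 0.00236 + 0.03534 + 0.0204 = 0.08356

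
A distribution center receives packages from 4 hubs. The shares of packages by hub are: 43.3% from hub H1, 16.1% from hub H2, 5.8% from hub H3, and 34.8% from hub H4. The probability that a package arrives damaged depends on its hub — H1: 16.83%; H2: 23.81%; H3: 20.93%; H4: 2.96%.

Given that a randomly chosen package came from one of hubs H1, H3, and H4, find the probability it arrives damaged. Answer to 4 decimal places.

0.1136

Let S = {H1, H3, H4}.
P(S) = 0.433 + 0.058 + 0.348 = 0.839.
P(D ∩ S) = 0.1683·0.433 + 0.2093·0.058 + 0.0296·0.348 = 0.0728739 + 0.0121394 + 0.0103008 = 0.0953141.
P(D | S) = 0.0953141 / 0.839 = 0.113604…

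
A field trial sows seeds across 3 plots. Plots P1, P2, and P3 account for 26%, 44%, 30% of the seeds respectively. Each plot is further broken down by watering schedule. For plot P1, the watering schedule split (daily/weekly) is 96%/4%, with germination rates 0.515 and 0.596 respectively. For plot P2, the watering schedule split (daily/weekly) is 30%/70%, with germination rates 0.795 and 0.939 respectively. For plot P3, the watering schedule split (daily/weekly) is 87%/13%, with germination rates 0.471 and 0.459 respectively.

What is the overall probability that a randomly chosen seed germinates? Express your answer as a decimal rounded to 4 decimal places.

P(G|P1) = 0.96·0.515 + 0.04·0.596 = 0.4944 + 0.02384 = 0.51824
P(G|P2) = 0.3·0.795 + 0.7·0.939 = 0.2385 + 0.6573 = 0.8958
P(G|P3) = 0.87·0.471 + 0.13·0.459 = 0.40977 + 0.05967 = 0.46944
Then overall,
P(G) = 0.26·0.51824 + 0.44·0.8958 + 0.3·0.46944
      = 0.1347424 + 0.394152 + 0.140832 = 0.6697264

P(G) ≈ 0.6697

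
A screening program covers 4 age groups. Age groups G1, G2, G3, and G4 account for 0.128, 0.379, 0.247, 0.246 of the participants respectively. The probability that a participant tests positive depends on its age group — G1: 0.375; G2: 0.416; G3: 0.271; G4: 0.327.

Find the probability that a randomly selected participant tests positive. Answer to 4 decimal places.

0.3530

P(T) = P(T|G1)·P(G1) + P(T|G2)·P(G2) + P(T|G3)·P(G3) + P(T|G4)·P(G4)
      = 0.375·0.128 + 0.416·0.379 + 0.271·0.247 + 0.327·0.246
      = 0.048 + 0.157664 + 0.066937 + 0.080442 = 0.353043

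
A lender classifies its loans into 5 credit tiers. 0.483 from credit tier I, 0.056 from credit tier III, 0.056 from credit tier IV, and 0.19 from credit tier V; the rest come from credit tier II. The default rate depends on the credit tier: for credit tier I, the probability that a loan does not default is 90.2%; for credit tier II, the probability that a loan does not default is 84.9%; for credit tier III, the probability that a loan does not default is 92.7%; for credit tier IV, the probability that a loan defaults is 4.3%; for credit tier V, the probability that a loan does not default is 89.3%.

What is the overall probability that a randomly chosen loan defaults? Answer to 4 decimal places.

0.1066

P(II) = 1 − (0.483 + 0.056 + 0.056 + 0.19) = 0.215.
P(D|I) = 1 − 0.902 = 0.098.
P(D|II) = 1 − 0.849 = 0.151.
P(D|III) = 1 − 0.927 = 0.073.
P(D|V) = 1 − 0.893 = 0.107.
P(D) = P(D|I)·P(I) + P(D|II)·P(II) + P(D|III)·P(III) + P(D|IV)·P(IV) + P(D|V)·P(V)
      = 0.098·0.483 + 0.151·0.215 + 0.073·0.056 + 0.043·0.056 + 0.107·0.19
      = 0.047334 + 0.032465 + 0.004088 + 0.002408 + 0.02033 = 0.106625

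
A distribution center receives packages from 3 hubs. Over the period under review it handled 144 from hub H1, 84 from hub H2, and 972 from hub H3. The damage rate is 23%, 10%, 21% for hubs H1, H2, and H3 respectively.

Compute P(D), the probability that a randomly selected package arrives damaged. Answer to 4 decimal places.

0.2047

Total: 144 + 84 + 972 = 1200.
P(H1) = 144/1200 = 0.12. P(H2) = 84/1200 = 0.07. P(H3) = 972/1200 = 0.81.
By the law of total probability,
P(D) = P(D|H1)·P(H1) + P(D|H2)·P(H2) + P(D|H3)·P(H3)
      = 0.23·0.12 + 0.1·0.07 + 0.21·0.81
      = 0.0276 + 0.007 + 0.1701 = 0.2047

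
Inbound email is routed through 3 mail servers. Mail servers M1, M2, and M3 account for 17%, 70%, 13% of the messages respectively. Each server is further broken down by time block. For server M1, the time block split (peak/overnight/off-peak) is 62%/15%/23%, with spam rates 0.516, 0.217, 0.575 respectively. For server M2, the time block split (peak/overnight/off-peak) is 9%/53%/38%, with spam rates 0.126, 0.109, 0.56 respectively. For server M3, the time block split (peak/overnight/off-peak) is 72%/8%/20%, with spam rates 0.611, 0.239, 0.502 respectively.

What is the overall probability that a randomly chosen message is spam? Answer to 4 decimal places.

P(S|M1) = 0.62·0.516 + 0.15·0.217 + 0.23·0.575 = 0.31992 + 0.03255 + 0.13225 = 0.48472
P(S|M2) = 0.09·0.126 + 0.53·0.109 + 0.38·0.56 = 0.01134 + 0.05777 + 0.2128 = 0.28191
P(S|M3) = 0.72·0.611 + 0.08·0.239 + 0.2·0.502 = 0.43992 + 0.01912 + 0.1004 = 0.55944
Then overall,
P(S) = 0.17·0.48472 + 0.7·0.28191 + 0.13·0.55944
      = 0.0824024 + 0.197337 + 0.0727272 = 0.3524666

0.3525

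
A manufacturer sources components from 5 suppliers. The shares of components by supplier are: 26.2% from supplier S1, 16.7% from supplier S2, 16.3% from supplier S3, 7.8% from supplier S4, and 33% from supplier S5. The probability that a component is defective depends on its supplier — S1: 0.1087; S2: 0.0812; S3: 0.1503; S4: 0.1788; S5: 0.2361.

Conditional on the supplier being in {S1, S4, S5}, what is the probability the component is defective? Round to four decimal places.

Let S = {S1, S4, S5}.
P(S) = 0.262 + 0.078 + 0.33 = 0.67.
P(D ∩ S) = 0.1087·0.262 + 0.1788·0.078 + 0.2361·0.33 = 0.0284794 + 0.0139464 + 0.077913 = 0.1203388.
P(D | S) = 0.1203388 / 0.67 = 0.179610…

P(D|S) ≈ 0.1796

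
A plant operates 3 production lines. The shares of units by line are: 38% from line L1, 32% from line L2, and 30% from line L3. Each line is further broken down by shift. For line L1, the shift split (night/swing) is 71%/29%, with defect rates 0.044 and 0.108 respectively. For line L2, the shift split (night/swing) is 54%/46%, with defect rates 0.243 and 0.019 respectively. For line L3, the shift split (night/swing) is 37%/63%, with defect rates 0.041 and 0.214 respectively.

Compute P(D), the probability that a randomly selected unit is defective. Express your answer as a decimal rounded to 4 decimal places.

0.1136

P(D|L1) = 0.71·0.044 + 0.29·0.108 = 0.03124 + 0.03132 = 0.06256
P(D|L2) = 0.54·0.243 + 0.46·0.019 = 0.13122 + 0.00874 = 0.13996
P(D|L3) = 0.37·0.041 + 0.63·0.214 = 0.01517 + 0.13482 = 0.14999
By total probability over the outer partition,
P(D) = 0.38·0.06256 + 0.32·0.13996 + 0.3·0.14999
      = 0.0237728 + 0.0447872 + 0.044997 = 0.113557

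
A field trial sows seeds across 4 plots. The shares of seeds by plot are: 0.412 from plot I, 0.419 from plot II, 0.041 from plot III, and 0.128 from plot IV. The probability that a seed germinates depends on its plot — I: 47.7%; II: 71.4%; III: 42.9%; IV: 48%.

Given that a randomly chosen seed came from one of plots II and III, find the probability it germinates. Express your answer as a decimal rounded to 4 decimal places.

Let S = {II, III}.
P(S) = 0.419 + 0.041 = 0.46.
P(G ∩ S) = 0.714·0.419 + 0.429·0.041 = 0.299166 + 0.017589 = 0.316755.
P(G | S) = 0.316755 / 0.46 = 0.688598…

0.6886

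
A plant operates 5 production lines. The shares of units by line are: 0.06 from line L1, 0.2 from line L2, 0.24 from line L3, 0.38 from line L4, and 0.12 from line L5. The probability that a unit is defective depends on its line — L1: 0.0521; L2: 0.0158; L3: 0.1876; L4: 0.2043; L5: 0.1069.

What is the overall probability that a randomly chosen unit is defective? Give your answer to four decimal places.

P(D) ≈ 0.1418

P(D) = P(D|L1)·P(L1) + P(D|L2)·P(L2) + P(D|L3)·P(L3) + P(D|L4)·P(L4) + P(D|L5)·P(L5)
      = 0.0521·0.06 + 0.0158·0.2 + 0.1876·0.24 + 0.2043·0.38 + 0.1069·0.12
      = 0.003126 + 0.00316 + 0.045024 + 0.077634 + 0.012828 = 0.141772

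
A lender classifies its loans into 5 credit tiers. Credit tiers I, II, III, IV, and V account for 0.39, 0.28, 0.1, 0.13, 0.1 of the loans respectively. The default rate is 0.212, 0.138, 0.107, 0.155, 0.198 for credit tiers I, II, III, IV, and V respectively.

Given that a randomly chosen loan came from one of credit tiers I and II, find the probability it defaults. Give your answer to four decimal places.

Let S = {I, II}.
P(S) = 0.39 + 0.28 = 0.67.
P(D ∩ S) = 0.212·0.39 + 0.138·0.28 = 0.08268 + 0.03864 = 0.12132.
P(D | S) = 0.12132 / 0.67 = 0.181075…

0.1811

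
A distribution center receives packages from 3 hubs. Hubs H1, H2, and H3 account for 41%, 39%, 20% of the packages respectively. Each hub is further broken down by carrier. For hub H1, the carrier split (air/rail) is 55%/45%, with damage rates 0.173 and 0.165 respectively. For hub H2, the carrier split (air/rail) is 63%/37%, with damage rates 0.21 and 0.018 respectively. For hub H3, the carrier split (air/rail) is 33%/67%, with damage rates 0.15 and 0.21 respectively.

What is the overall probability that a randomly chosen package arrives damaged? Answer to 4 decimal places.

P(D) ≈ 0.1617

P(D|H1) = 0.55·0.173 + 0.45·0.165 = 0.09515 + 0.07425 = 0.1694
P(D|H2) = 0.63·0.21 + 0.37·0.018 = 0.1323 + 0.00666 = 0.13896
P(D|H3) = 0.33·0.15 + 0.67·0.21 = 0.0495 + 0.1407 = 0.1902
Then overall,
P(D) = 0.41·0.1694 + 0.39·0.13896 + 0.2·0.1902
      = 0.069454 + 0.0541944 + 0.03804 = 0.1616884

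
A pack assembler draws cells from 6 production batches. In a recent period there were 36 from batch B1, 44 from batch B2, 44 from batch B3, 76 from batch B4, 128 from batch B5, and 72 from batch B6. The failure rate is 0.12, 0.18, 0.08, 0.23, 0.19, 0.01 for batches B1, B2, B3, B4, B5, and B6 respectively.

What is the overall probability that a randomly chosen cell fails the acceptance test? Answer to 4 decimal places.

Total: 36 + 44 + 44 + 76 + 128 + 72 = 400.
P(B1) = 36/400 = 0.09. P(B2) = 44/400 = 0.11. P(B3) = 44/400 = 0.11. P(B4) = 76/400 = 0.19. P(B5) = 128/400 = 0.32. P(B6) = 72/400 = 0.18.
P(F) = P(F|B1)·P(B1) + P(F|B2)·P(B2) + P(F|B3)·P(B3) + P(F|B4)·P(B4) + P(F|B5)·P(B5) + P(F|B6)·P(B6)
      = 0.12·0.09 + 0.18·0.11 + 0.08·0.11 + 0.23·0.19 + 0.19·0.32 + 0.01·0.18
      = 0.0108 + 0.0198 + 0.0088 + 0.0437 + 0.0608 + 0.0018 = 0.1457

0.1457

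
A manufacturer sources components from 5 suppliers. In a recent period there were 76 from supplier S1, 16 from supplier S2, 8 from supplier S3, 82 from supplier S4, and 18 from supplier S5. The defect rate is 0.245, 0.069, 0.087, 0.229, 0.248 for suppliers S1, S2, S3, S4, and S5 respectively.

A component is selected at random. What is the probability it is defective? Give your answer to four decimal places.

P(D) ≈ 0.2183

Total: 76 + 16 + 8 + 82 + 18 = 200.
P(S1) = 76/200 = 0.38. P(S2) = 16/200 = 0.08. P(S3) = 8/200 = 0.04. P(S4) = 82/200 = 0.41. P(S5) = 18/200 = 0.09.
Using total probability over the partition,
P(D) = P(D|S1)·P(S1) + P(D|S2)·P(S2) + P(D|S3)·P(S3) + P(D|S4)·P(S4) + P(D|S5)·P(S5)
      = 0.245·0.38 + 0.069·0.08 + 0.087·0.04 + 0.229·0.41 + 0.248·0.09
      = 0.0931 + 0.00552 + 0.00348 + 0.09389 + 0.02232 = 0.21831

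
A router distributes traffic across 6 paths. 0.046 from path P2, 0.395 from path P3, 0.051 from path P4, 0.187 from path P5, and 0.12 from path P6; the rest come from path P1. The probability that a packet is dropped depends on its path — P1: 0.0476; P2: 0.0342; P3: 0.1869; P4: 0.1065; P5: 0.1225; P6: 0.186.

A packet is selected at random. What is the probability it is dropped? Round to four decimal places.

0.1356

P(P1) = 1 − (0.046 + 0.395 + 0.051 + 0.187 + 0.12) = 0.201.
P(L) = P(L|P1)·P(P1) + P(L|P2)·P(P2) + P(L|P3)·P(P3) + P(L|P4)·P(P4) + P(L|P5)·P(P5) + P(L|P6)·P(P6)
      = 0.0476·0.201 + 0.0342·0.046 + 0.1869·0.395 + 0.1065·0.051 + 0.1225·0.187 + 0.186·0.12
      = 0.0095676 + 0.0015732 + 0.0738255 + 0.0054315 + 0.0229075 + 0.02232 = 0.1356253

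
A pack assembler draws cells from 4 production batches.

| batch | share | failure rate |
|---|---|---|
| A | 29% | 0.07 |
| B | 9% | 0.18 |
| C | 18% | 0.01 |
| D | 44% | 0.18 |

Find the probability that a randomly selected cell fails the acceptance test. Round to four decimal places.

P(F) = P(F|A)·P(A) + P(F|B)·P(B) + P(F|C)·P(C) + P(F|D)·P(D)
      = 0.07·0.29 + 0.18·0.09 + 0.01·0.18 + 0.18·0.44
      = 0.0203 + 0.0162 + 0.0018 + 0.0792 = 0.1175

0.1175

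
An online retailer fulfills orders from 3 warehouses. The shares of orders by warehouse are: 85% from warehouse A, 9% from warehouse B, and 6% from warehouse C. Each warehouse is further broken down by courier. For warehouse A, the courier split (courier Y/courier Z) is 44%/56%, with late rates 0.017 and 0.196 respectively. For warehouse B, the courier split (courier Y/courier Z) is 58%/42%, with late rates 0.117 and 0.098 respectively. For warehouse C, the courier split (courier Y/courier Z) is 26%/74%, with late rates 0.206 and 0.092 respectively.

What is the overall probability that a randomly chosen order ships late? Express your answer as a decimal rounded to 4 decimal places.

P(L|A) = 0.44·0.017 + 0.56·0.196 = 0.00748 + 0.10976 = 0.11724
P(L|B) = 0.58·0.117 + 0.42·0.098 = 0.06786 + 0.04116 = 0.10902
P(L|C) = 0.26·0.206 + 0.74·0.092 = 0.05356 + 0.06808 = 0.12164
Then overall,
P(L) = 0.85·0.11724 + 0.09·0.10902 + 0.06·0.12164
      = 0.099654 + 0.0098118 + 0.0072984 = 0.1167642

P(L) ≈ 0.1168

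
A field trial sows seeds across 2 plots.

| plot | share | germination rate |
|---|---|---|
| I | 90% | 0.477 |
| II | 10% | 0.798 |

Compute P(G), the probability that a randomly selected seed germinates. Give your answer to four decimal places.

0.5091

P(G) = P(G|I)·P(I) + P(G|II)·P(II)
      = 0.477·0.9 + 0.798·0.1
      = 0.4293 + 0.0798 = 0.5091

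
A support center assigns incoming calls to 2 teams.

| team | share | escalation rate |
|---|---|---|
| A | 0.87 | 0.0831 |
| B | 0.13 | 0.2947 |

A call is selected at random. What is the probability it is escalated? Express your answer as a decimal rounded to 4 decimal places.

Summing over the partition,
P(E) = P(E|A)·P(A) + P(E|B)·P(B)
      = 0.0831·0.87 + 0.2947·0.13
      = 0.072297 + 0.038311 = 0.110608

P(E) ≈ 0.1106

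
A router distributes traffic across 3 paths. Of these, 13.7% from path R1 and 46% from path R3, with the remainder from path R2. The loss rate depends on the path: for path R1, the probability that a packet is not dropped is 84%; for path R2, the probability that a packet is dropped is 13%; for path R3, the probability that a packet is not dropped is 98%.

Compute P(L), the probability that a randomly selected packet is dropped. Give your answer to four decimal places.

P(R2) = 1 − (0.137 + 0.46) = 0.403.
P(L|R1) = 1 − 0.84 = 0.16.
P(L|R3) = 1 − 0.98 = 0.02.
P(L) = P(L|R1)·P(R1) + P(L|R2)·P(R2) + P(L|R3)·P(R3)
      = 0.16·0.137 + 0.13·0.403 + 0.02·0.46
      = 0.02192 + 0.05239 + 0.0092 = 0.08351

P(L) ≈ 0.0835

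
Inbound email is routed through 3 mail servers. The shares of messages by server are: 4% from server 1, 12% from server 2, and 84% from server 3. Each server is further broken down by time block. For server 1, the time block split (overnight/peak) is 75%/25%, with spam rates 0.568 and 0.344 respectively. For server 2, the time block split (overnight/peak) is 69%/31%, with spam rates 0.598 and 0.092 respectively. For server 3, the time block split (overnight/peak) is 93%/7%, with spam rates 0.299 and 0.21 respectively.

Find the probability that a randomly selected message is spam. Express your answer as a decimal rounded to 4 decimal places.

P(S|1) = 0.75·0.568 + 0.25·0.344 = 0.426 + 0.086 = 0.512
P(S|2) = 0.69·0.598 + 0.31·0.092 = 0.41262 + 0.02852 = 0.44114
P(S|3) = 0.93·0.299 + 0.07·0.21 = 0.27807 + 0.0147 = 0.29277
By total probability over the outer partition,
P(S) = 0.04·0.512 + 0.12·0.44114 + 0.84·0.29277
      = 0.02048 + 0.0529368 + 0.2459268 = 0.3193436

0.3193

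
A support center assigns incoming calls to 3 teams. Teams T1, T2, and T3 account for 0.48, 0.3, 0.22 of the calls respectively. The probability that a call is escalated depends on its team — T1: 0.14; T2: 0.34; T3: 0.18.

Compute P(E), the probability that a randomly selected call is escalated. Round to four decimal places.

Using total probability over the partition,
P(E) = P(E|T1)·P(T1) + P(E|T2)·P(T2) + P(E|T3)·P(T3)
      = 0.14·0.48 + 0.34·0.3 + 0.18·0.22
      = 0.0672 + 0.102 + 0.0396 = 0.2088

P(E) ≈ 0.2088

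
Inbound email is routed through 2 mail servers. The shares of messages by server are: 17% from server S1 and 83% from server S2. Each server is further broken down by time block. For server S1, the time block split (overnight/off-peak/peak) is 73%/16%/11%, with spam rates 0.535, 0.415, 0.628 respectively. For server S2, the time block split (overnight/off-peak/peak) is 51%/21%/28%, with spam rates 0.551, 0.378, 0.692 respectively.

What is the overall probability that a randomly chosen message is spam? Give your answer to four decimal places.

P(S|S1) = 0.73·0.535 + 0.16·0.415 + 0.11·0.628 = 0.39055 + 0.0664 + 0.06908 = 0.52603
P(S|S2) = 0.51·0.551 + 0.21·0.378 + 0.28·0.692 = 0.28101 + 0.07938 + 0.19376 = 0.55415
By total probability over the outer partition,
P(S) = 0.17·0.52603 + 0.83·0.55415
      = 0.0894251 + 0.4599445 = 0.5493696

0.5494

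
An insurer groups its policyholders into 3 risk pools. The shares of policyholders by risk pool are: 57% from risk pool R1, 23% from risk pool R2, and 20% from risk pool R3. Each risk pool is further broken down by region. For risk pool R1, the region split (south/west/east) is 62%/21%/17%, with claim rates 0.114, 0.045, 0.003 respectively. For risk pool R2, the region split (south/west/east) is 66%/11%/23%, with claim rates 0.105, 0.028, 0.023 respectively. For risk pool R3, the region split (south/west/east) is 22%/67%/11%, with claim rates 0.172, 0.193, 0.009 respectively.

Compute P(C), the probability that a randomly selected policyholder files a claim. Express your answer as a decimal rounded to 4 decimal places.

P(C) ≈ 0.0975

P(C|R1) = 0.62·0.114 + 0.21·0.045 + 0.17·0.003 = 0.07068 + 0.00945 + 0.00051 = 0.08064
P(C|R2) = 0.66·0.105 + 0.11·0.028 + 0.23·0.023 = 0.0693 + 0.00308 + 0.00529 = 0.07767
P(C|R3) = 0.22·0.172 + 0.67·0.193 + 0.11·0.009 = 0.03784 + 0.12931 + 0.00099 = 0.16814
By total probability over the outer partition,
P(C) = 0.57·0.08064 + 0.23·0.07767 + 0.2·0.16814
      = 0.0459648 + 0.0178641 + 0.033628 = 0.0974569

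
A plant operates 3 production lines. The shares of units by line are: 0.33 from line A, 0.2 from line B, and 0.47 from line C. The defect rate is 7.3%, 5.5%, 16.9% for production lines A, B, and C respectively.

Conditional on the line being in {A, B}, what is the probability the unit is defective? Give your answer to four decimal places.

Let S = {A, B}.
P(S) = 0.33 + 0.2 = 0.53.
P(D ∩ S) = 0.073·0.33 + 0.055·0.2 = 0.02409 + 0.011 = 0.03509.
P(D | S) = 0.03509 / 0.53 = 0.066208…

P(D|S) ≈ 0.0662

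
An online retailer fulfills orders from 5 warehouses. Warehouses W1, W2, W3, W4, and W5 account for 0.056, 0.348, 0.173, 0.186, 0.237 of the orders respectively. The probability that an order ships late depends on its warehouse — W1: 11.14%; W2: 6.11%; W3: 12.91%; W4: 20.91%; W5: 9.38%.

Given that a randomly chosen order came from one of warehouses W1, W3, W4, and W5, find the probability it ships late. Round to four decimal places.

P(L|S) ≈ 0.1376

Let S = {W1, W3, W4, W5}.
P(S) = 0.056 + 0.173 + 0.186 + 0.237 = 0.652.
P(L ∩ S) = 0.1114·0.056 + 0.1291·0.173 + 0.2091·0.186 + 0.0938·0.237 = 0.0062384 + 0.0223343 + 0.0388926 + 0.0222306 = 0.0896959.
P(L | S) = 0.0896959 / 0.652 = 0.137570…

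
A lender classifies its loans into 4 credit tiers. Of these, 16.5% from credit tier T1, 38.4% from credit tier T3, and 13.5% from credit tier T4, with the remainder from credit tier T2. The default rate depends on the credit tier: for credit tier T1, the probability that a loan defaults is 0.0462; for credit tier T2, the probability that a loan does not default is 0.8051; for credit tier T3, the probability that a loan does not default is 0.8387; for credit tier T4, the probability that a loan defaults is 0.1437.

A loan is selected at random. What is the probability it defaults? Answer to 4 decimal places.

P(T2) = 1 − (0.165 + 0.384 + 0.135) = 0.316.
P(D|T2) = 1 − 0.8051 = 0.1949.
P(D|T3) = 1 − 0.8387 = 0.1613.
P(D) = P(D|T1)·P(T1) + P(D|T2)·P(T2) + P(D|T3)·P(T3) + P(D|T4)·P(T4)
      = 0.0462·0.165 + 0.1949·0.316 + 0.1613·0.384 + 0.1437·0.135
      = 0.007623 + 0.0615884 + 0.0619392 + 0.0193995 = 0.1505501

0.1506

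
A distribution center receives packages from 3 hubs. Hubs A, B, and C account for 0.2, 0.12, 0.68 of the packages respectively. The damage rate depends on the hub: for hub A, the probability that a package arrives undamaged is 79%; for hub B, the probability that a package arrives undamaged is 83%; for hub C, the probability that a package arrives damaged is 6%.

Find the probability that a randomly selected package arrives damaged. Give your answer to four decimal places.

P(D|A) = 1 − 0.79 = 0.21.
P(D|B) = 1 − 0.83 = 0.17.
By the law of total probability,
P(D) = P(D|A)·P(A) + P(D|B)·P(B) + P(D|C)·P(C)
      = 0.21·0.2 + 0.17·0.12 + 0.06·0.68
      = 0.042 + 0.0204 + 0.0408 = 0.1032

0.1032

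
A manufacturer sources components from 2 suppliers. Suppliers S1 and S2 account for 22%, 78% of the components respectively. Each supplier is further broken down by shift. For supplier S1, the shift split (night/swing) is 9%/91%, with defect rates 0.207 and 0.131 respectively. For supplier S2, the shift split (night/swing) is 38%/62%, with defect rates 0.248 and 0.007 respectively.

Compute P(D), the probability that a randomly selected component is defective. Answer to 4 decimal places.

P(D|S1) = 0.09·0.207 + 0.91·0.131 = 0.01863 + 0.11921 = 0.13784
P(D|S2) = 0.38·0.248 + 0.62·0.007 = 0.09424 + 0.00434 = 0.09858
By total probability over the outer partition,
P(D) = 0.22·0.13784 + 0.78·0.09858
      = 0.0303248 + 0.0768924 = 0.1072172

P(D) ≈ 0.1072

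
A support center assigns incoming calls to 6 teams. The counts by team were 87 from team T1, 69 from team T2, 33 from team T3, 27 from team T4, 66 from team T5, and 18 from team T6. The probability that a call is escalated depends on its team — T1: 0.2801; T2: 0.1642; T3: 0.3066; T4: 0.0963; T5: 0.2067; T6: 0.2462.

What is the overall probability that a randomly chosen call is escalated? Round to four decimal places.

Total: 87 + 69 + 33 + 27 + 66 + 18 = 300.
P(T1) = 87/300 = 0.29. P(T2) = 69/300 = 0.23. P(T3) = 33/300 = 0.11. P(T4) = 27/300 = 0.09. P(T5) = 66/300 = 0.22. P(T6) = 18/300 = 0.06.
P(E) = P(E|T1)·P(T1) + P(E|T2)·P(T2) + P(E|T3)·P(T3) + P(E|T4)·P(T4) + P(E|T5)·P(T5) + P(E|T6)·P(T6)
      = 0.2801·0.29 + 0.1642·0.23 + 0.3066·0.11 + 0.0963·0.09 + 0.2067·0.22 + 0.2462·0.06
      = 0.081229 + 0.037766 + 0.033726 + 0.008667 + 0.045474 + 0.014772 = 0.221634

0.2216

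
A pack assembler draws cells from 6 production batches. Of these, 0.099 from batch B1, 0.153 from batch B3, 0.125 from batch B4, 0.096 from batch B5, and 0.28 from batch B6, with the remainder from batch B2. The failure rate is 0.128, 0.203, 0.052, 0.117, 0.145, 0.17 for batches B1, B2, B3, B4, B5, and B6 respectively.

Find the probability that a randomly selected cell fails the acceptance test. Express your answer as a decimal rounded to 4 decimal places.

0.1469

P(B2) = 1 − (0.099 + 0.153 + 0.125 + 0.096 + 0.28) = 0.247.
By the law of total probability,
P(F) = P(F|B1)·P(B1) + P(F|B2)·P(B2) + P(F|B3)·P(B3) + P(F|B4)·P(B4) + P(F|B5)·P(B5) + P(F|B6)·P(B6)
      = 0.128·0.099 + 0.203·0.247 + 0.052·0.153 + 0.117·0.125 + 0.145·0.096 + 0.17·0.28
      = 0.012672 + 0.050141 + 0.007956 + 0.014625 + 0.01392 + 0.0476 = 0.146914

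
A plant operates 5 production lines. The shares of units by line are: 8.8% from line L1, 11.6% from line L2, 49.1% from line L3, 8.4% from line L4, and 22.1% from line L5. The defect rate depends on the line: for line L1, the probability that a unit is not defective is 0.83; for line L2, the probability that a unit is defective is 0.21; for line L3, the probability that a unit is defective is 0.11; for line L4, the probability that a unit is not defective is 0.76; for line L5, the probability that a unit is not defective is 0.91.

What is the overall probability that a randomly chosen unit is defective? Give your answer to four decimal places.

P(D|L1) = 1 − 0.83 = 0.17.
P(D|L4) = 1 − 0.76 = 0.24.
P(D|L5) = 1 − 0.91 = 0.09.
P(D) = P(D|L1)·P(L1) + P(D|L2)·P(L2) + P(D|L3)·P(L3) + P(D|L4)·P(L4) + P(D|L5)·P(L5)
      = 0.17·0.088 + 0.21·0.116 + 0.11·0.491 + 0.24·0.084 + 0.09·0.221
      = 0.01496 + 0.02436 + 0.05401 + 0.02016 + 0.01989 = 0.13338

0.1334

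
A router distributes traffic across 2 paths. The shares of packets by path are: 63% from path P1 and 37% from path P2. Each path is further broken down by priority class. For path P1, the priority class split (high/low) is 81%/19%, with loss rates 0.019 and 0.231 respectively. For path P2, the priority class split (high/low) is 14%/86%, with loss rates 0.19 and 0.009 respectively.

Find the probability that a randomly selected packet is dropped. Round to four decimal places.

P(L) ≈ 0.0501

P(L|P1) = 0.81·0.019 + 0.19·0.231 = 0.01539 + 0.04389 = 0.05928
P(L|P2) = 0.14·0.19 + 0.86·0.009 = 0.0266 + 0.00774 = 0.03434
By total probability over the outer partition,
P(L) = 0.63·0.05928 + 0.37·0.03434
      = 0.0373464 + 0.0127058 = 0.0500522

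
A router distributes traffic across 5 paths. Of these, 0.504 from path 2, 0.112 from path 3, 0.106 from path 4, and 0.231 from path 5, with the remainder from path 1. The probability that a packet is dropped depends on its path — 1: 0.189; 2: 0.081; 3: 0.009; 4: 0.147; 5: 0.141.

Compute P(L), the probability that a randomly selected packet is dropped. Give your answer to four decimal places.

P(1) = 1 − (0.504 + 0.112 + 0.106 + 0.231) = 0.047.
Summing over the partition,
P(L) = P(L|1)·P(1) + P(L|2)·P(2) + P(L|3)·P(3) + P(L|4)·P(4) + P(L|5)·P(5)
      = 0.189·0.047 + 0.081·0.504 + 0.009·0.112 + 0.147·0.106 + 0.141·0.231
      = 0.008883 + 0.040824 + 0.001008 + 0.015582 + 0.032571 = 0.098868

0.0989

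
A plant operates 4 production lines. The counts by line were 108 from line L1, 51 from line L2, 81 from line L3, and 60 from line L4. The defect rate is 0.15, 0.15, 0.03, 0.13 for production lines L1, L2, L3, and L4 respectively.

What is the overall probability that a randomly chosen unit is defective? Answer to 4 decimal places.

Total: 108 + 51 + 81 + 60 = 300.
P(L1) = 108/300 = 0.36. P(L2) = 51/300 = 0.17. P(L3) = 81/300 = 0.27. P(L4) = 60/300 = 0.2.
By the law of total probability,
P(D) = P(D|L1)·P(L1) + P(D|L2)·P(L2) + P(D|L3)·P(L3) + P(D|L4)·P(L4)
      = 0.15·0.36 + 0.15·0.17 + 0.03·0.27 + 0.13·0.2
      = 0.054 + 0.0255 + 0.0081 + 0.026 = 0.1136

0.1136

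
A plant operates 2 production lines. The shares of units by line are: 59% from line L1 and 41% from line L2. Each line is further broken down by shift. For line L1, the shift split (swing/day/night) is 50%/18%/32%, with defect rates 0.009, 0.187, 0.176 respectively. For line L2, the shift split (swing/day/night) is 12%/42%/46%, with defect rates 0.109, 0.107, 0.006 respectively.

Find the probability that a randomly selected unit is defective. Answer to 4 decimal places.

P(D|L1) = 0.5·0.009 + 0.18·0.187 + 0.32·0.176 = 0.0045 + 0.03366 + 0.05632 = 0.09448
P(D|L2) = 0.12·0.109 + 0.42·0.107 + 0.46·0.006 = 0.01308 + 0.04494 + 0.00276 = 0.06078
By total probability over the outer partition,
P(D) = 0.59·0.09448 + 0.41·0.06078
      = 0.0557432 + 0.0249198 = 0.080663

0.0807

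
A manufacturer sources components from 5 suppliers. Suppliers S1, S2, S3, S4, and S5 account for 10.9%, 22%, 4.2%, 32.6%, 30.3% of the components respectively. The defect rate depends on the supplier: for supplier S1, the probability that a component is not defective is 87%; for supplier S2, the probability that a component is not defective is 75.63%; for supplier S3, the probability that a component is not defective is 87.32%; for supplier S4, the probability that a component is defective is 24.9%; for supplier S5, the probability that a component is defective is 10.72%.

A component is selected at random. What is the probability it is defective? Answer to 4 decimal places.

P(D|S1) = 1 − 0.87 = 0.13.
P(D|S2) = 1 − 0.7563 = 0.2437.
P(D|S3) = 1 − 0.8732 = 0.1268.
By the law of total probability,
P(D) = P(D|S1)·P(S1) + P(D|S2)·P(S2) + P(D|S3)·P(S3) + P(D|S4)·P(S4) + P(D|S5)·P(S5)
      = 0.13·0.109 + 0.2437·0.22 + 0.1268·0.042 + 0.249·0.326 + 0.1072·0.303
      = 0.01417 + 0.053614 + 0.0053256 + 0.081174 + 0.0324816 = 0.1867652

P(D) ≈ 0.1868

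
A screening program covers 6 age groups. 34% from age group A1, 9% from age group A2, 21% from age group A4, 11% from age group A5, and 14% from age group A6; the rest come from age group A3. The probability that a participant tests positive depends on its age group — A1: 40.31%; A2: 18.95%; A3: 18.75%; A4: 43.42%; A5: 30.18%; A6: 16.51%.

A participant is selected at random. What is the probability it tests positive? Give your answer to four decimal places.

P(T) ≈ 0.3222

P(A3) = 1 − (0.34 + 0.09 + 0.21 + 0.11 + 0.14) = 0.11.
By the law of total probability,
P(T) = P(T|A1)·P(A1) + P(T|A2)·P(A2) + P(T|A3)·P(A3) + P(T|A4)·P(A4) + P(T|A5)·P(A5) + P(T|A6)·P(A6)
      = 0.4031·0.34 + 0.1895·0.09 + 0.1875·0.11 + 0.4342·0.21 + 0.3018·0.11 + 0.1651·0.14
      = 0.137054 + 0.017055 + 0.020625 + 0.091182 + 0.033198 + 0.023114 = 0.322228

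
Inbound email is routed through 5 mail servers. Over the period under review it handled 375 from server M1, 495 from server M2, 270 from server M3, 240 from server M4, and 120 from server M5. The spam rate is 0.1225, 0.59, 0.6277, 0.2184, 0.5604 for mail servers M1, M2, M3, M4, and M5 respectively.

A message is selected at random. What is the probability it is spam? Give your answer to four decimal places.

Total: 375 + 495 + 270 + 240 + 120 = 1500.
P(M1) = 375/1500 = 0.25. P(M2) = 495/1500 = 0.33. P(M3) = 270/1500 = 0.18. P(M4) = 240/1500 = 0.16. P(M5) = 120/1500 = 0.08.
P(S) = P(S|M1)·P(M1) + P(S|M2)·P(M2) + P(S|M3)·P(M3) + P(S|M4)·P(M4) + P(S|M5)·P(M5)
      = 0.1225·0.25 + 0.59·0.33 + 0.6277·0.18 + 0.2184·0.16 + 0.5604·0.08
      = 0.030625 + 0.1947 + 0.112986 + 0.034944 + 0.044832 = 0.418087

0.4181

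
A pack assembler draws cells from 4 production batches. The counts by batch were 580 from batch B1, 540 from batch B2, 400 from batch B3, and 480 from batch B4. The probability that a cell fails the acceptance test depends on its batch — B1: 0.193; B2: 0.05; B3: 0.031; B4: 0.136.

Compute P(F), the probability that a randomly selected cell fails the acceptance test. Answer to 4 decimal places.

Total: 580 + 540 + 400 + 480 = 2000.
P(B1) = 580/2000 = 0.29. P(B2) = 540/2000 = 0.27. P(B3) = 400/2000 = 0.2. P(B4) = 480/2000 = 0.24.
By the law of total probability,
P(F) = P(F|B1)·P(B1) + P(F|B2)·P(B2) + P(F|B3)·P(B3) + P(F|B4)·P(B4)
      = 0.193·0.29 + 0.05·0.27 + 0.031·0.2 + 0.136·0.24
      = 0.05597 + 0.0135 + 0.0062 + 0.03264 = 0.10831

P(F) ≈ 0.1083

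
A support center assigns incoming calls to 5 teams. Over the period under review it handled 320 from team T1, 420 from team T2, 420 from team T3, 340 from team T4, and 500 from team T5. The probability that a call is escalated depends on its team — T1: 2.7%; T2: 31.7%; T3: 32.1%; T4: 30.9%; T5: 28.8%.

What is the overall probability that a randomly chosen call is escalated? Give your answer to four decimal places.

P(E) ≈ 0.2628

Total: 320 + 420 + 420 + 340 + 500 = 2000.
P(T1) = 320/2000 = 0.16. P(T2) = 420/2000 = 0.21. P(T3) = 420/2000 = 0.21. P(T4) = 340/2000 = 0.17. P(T5) = 500/2000 = 0.25.
Using total probability over the partition,
P(E) = P(E|T1)·P(T1) + P(E|T2)·P(T2) + P(E|T3)·P(T3) + P(E|T4)·P(T4) + P(E|T5)·P(T5)
      = 0.027·0.16 + 0.317·0.21 + 0.321·0.21 + 0.309·0.17 + 0.288·0.25
      = 0.00432 + 0.06657 + 0.06741 + 0.05253 + 0.072 = 0.26283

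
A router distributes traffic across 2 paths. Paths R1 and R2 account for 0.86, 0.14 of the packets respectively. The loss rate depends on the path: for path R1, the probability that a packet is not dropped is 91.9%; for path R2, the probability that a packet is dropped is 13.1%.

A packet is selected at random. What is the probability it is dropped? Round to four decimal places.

P(L|R1) = 1 − 0.919 = 0.081.
Using total probability over the partition,
P(L) = P(L|R1)·P(R1) + P(L|R2)·P(R2)
      = 0.081·0.86 + 0.131·0.14
      = 0.06966 + 0.01834 = 0.088

0.0880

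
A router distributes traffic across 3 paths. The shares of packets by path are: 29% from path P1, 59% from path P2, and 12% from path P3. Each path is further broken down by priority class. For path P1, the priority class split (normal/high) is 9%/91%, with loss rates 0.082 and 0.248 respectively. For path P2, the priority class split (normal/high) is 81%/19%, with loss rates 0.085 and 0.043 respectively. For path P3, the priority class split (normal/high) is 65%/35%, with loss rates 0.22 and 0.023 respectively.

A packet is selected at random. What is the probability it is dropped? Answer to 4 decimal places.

P(L|P1) = 0.09·0.082 + 0.91·0.248 = 0.00738 + 0.22568 = 0.23306
P(L|P2) = 0.81·0.085 + 0.19·0.043 = 0.06885 + 0.00817 = 0.07702
P(L|P3) = 0.65·0.22 + 0.35·0.023 = 0.143 + 0.00805 = 0.15105
By total probability over the outer partition,
P(L) = 0.29·0.23306 + 0.59·0.07702 + 0.12·0.15105
      = 0.0675874 + 0.0454418 + 0.018126 = 0.1311552

0.1312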